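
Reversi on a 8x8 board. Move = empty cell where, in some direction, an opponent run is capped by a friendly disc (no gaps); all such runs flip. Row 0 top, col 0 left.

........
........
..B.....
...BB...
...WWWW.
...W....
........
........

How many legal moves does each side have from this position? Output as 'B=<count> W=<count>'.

Answer: B=5 W=4

Derivation:
-- B to move --
(3,2): no bracket -> illegal
(3,5): no bracket -> illegal
(3,6): no bracket -> illegal
(3,7): no bracket -> illegal
(4,2): no bracket -> illegal
(4,7): no bracket -> illegal
(5,2): flips 1 -> legal
(5,4): flips 1 -> legal
(5,5): flips 1 -> legal
(5,6): flips 1 -> legal
(5,7): no bracket -> illegal
(6,2): no bracket -> illegal
(6,3): flips 2 -> legal
(6,4): no bracket -> illegal
B mobility = 5
-- W to move --
(1,1): flips 2 -> legal
(1,2): no bracket -> illegal
(1,3): no bracket -> illegal
(2,1): no bracket -> illegal
(2,3): flips 2 -> legal
(2,4): flips 1 -> legal
(2,5): flips 1 -> legal
(3,1): no bracket -> illegal
(3,2): no bracket -> illegal
(3,5): no bracket -> illegal
(4,2): no bracket -> illegal
W mobility = 4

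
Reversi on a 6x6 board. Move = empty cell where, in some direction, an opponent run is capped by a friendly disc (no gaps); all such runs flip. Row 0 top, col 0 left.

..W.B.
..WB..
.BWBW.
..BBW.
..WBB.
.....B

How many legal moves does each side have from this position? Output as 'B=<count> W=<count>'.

-- B to move --
(0,1): flips 1 -> legal
(0,3): flips 1 -> legal
(1,1): flips 2 -> legal
(1,4): flips 2 -> legal
(1,5): flips 1 -> legal
(2,5): flips 2 -> legal
(3,1): flips 1 -> legal
(3,5): flips 2 -> legal
(4,1): flips 1 -> legal
(4,5): flips 1 -> legal
(5,1): flips 1 -> legal
(5,2): flips 1 -> legal
(5,3): no bracket -> illegal
B mobility = 12
-- W to move --
(0,3): no bracket -> illegal
(0,5): no bracket -> illegal
(1,0): no bracket -> illegal
(1,1): no bracket -> illegal
(1,4): flips 1 -> legal
(1,5): no bracket -> illegal
(2,0): flips 1 -> legal
(3,0): flips 1 -> legal
(3,1): flips 2 -> legal
(3,5): no bracket -> illegal
(4,1): no bracket -> illegal
(4,5): flips 2 -> legal
(5,2): flips 1 -> legal
(5,3): no bracket -> illegal
(5,4): flips 1 -> legal
W mobility = 7

Answer: B=12 W=7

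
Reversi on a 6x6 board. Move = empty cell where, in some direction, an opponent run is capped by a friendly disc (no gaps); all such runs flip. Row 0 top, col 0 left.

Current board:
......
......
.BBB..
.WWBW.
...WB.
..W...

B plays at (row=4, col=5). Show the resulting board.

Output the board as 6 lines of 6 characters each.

Answer: ......
......
.BBB..
.WWBB.
...WBB
..W...

Derivation:
Place B at (4,5); scan 8 dirs for brackets.
Dir NW: opp run (3,4) capped by B -> flip
Dir N: first cell '.' (not opp) -> no flip
Dir NE: edge -> no flip
Dir W: first cell 'B' (not opp) -> no flip
Dir E: edge -> no flip
Dir SW: first cell '.' (not opp) -> no flip
Dir S: first cell '.' (not opp) -> no flip
Dir SE: edge -> no flip
All flips: (3,4)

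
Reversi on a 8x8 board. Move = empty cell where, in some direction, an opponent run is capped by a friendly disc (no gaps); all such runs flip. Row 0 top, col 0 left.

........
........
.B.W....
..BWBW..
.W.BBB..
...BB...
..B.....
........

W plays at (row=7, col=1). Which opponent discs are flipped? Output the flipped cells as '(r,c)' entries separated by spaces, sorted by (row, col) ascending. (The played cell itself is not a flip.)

Dir NW: first cell '.' (not opp) -> no flip
Dir N: first cell '.' (not opp) -> no flip
Dir NE: opp run (6,2) (5,3) (4,4) capped by W -> flip
Dir W: first cell '.' (not opp) -> no flip
Dir E: first cell '.' (not opp) -> no flip
Dir SW: edge -> no flip
Dir S: edge -> no flip
Dir SE: edge -> no flip

Answer: (4,4) (5,3) (6,2)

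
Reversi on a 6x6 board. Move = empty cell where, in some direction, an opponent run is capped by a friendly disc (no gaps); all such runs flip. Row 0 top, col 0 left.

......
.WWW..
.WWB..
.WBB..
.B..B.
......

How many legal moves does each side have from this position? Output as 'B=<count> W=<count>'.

-- B to move --
(0,0): flips 2 -> legal
(0,1): flips 4 -> legal
(0,2): flips 2 -> legal
(0,3): flips 1 -> legal
(0,4): no bracket -> illegal
(1,0): flips 1 -> legal
(1,4): no bracket -> illegal
(2,0): flips 2 -> legal
(2,4): no bracket -> illegal
(3,0): flips 1 -> legal
(4,0): no bracket -> illegal
(4,2): no bracket -> illegal
B mobility = 7
-- W to move --
(1,4): no bracket -> illegal
(2,4): flips 1 -> legal
(3,0): no bracket -> illegal
(3,4): flips 3 -> legal
(3,5): no bracket -> illegal
(4,0): no bracket -> illegal
(4,2): flips 1 -> legal
(4,3): flips 3 -> legal
(4,5): no bracket -> illegal
(5,0): no bracket -> illegal
(5,1): flips 1 -> legal
(5,2): no bracket -> illegal
(5,3): no bracket -> illegal
(5,4): no bracket -> illegal
(5,5): flips 2 -> legal
W mobility = 6

Answer: B=7 W=6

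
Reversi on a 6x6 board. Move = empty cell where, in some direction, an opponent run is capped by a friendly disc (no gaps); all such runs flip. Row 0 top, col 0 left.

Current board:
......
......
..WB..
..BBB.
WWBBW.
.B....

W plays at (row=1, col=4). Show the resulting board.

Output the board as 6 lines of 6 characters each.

Place W at (1,4); scan 8 dirs for brackets.
Dir NW: first cell '.' (not opp) -> no flip
Dir N: first cell '.' (not opp) -> no flip
Dir NE: first cell '.' (not opp) -> no flip
Dir W: first cell '.' (not opp) -> no flip
Dir E: first cell '.' (not opp) -> no flip
Dir SW: opp run (2,3) (3,2) capped by W -> flip
Dir S: first cell '.' (not opp) -> no flip
Dir SE: first cell '.' (not opp) -> no flip
All flips: (2,3) (3,2)

Answer: ......
....W.
..WW..
..WBB.
WWBBW.
.B....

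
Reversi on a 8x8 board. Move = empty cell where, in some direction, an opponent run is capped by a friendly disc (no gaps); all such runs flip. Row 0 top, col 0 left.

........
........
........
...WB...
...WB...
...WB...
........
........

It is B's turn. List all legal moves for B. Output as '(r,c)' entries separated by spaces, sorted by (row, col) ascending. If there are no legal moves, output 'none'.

Answer: (2,2) (3,2) (4,2) (5,2) (6,2)

Derivation:
(2,2): flips 1 -> legal
(2,3): no bracket -> illegal
(2,4): no bracket -> illegal
(3,2): flips 2 -> legal
(4,2): flips 1 -> legal
(5,2): flips 2 -> legal
(6,2): flips 1 -> legal
(6,3): no bracket -> illegal
(6,4): no bracket -> illegal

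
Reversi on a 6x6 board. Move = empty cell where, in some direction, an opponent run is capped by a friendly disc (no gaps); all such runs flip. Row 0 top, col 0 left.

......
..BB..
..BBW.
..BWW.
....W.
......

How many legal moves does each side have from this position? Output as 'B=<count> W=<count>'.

-- B to move --
(1,4): no bracket -> illegal
(1,5): no bracket -> illegal
(2,5): flips 1 -> legal
(3,5): flips 3 -> legal
(4,2): no bracket -> illegal
(4,3): flips 1 -> legal
(4,5): flips 1 -> legal
(5,3): no bracket -> illegal
(5,4): no bracket -> illegal
(5,5): flips 2 -> legal
B mobility = 5
-- W to move --
(0,1): flips 2 -> legal
(0,2): flips 1 -> legal
(0,3): flips 2 -> legal
(0,4): no bracket -> illegal
(1,1): flips 1 -> legal
(1,4): no bracket -> illegal
(2,1): flips 2 -> legal
(3,1): flips 1 -> legal
(4,1): no bracket -> illegal
(4,2): no bracket -> illegal
(4,3): no bracket -> illegal
W mobility = 6

Answer: B=5 W=6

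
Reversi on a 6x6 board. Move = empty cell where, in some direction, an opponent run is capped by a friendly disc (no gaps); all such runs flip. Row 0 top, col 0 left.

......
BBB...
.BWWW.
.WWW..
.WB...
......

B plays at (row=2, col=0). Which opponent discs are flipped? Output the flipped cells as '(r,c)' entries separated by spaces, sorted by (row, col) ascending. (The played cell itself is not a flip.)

Dir NW: edge -> no flip
Dir N: first cell 'B' (not opp) -> no flip
Dir NE: first cell 'B' (not opp) -> no flip
Dir W: edge -> no flip
Dir E: first cell 'B' (not opp) -> no flip
Dir SW: edge -> no flip
Dir S: first cell '.' (not opp) -> no flip
Dir SE: opp run (3,1) capped by B -> flip

Answer: (3,1)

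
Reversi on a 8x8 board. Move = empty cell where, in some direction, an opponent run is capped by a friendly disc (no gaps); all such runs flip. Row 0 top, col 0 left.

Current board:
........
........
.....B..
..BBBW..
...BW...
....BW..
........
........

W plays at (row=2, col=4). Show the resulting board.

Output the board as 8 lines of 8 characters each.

Place W at (2,4); scan 8 dirs for brackets.
Dir NW: first cell '.' (not opp) -> no flip
Dir N: first cell '.' (not opp) -> no flip
Dir NE: first cell '.' (not opp) -> no flip
Dir W: first cell '.' (not opp) -> no flip
Dir E: opp run (2,5), next='.' -> no flip
Dir SW: opp run (3,3), next='.' -> no flip
Dir S: opp run (3,4) capped by W -> flip
Dir SE: first cell 'W' (not opp) -> no flip
All flips: (3,4)

Answer: ........
........
....WB..
..BBWW..
...BW...
....BW..
........
........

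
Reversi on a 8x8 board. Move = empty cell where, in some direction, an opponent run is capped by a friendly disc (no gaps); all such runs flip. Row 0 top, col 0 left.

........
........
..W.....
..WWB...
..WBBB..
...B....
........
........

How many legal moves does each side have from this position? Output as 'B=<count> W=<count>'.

Answer: B=5 W=6

Derivation:
-- B to move --
(1,1): flips 2 -> legal
(1,2): no bracket -> illegal
(1,3): no bracket -> illegal
(2,1): flips 1 -> legal
(2,3): flips 1 -> legal
(2,4): no bracket -> illegal
(3,1): flips 3 -> legal
(4,1): flips 1 -> legal
(5,1): no bracket -> illegal
(5,2): no bracket -> illegal
B mobility = 5
-- W to move --
(2,3): no bracket -> illegal
(2,4): no bracket -> illegal
(2,5): no bracket -> illegal
(3,5): flips 1 -> legal
(3,6): no bracket -> illegal
(4,6): flips 3 -> legal
(5,2): no bracket -> illegal
(5,4): flips 1 -> legal
(5,5): flips 1 -> legal
(5,6): no bracket -> illegal
(6,2): no bracket -> illegal
(6,3): flips 2 -> legal
(6,4): flips 1 -> legal
W mobility = 6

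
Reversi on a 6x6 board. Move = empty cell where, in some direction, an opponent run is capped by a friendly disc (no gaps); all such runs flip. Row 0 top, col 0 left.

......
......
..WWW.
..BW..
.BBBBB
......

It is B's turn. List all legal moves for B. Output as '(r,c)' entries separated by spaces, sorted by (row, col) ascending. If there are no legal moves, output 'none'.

(1,1): flips 2 -> legal
(1,2): flips 1 -> legal
(1,3): flips 2 -> legal
(1,4): flips 1 -> legal
(1,5): flips 2 -> legal
(2,1): no bracket -> illegal
(2,5): no bracket -> illegal
(3,1): no bracket -> illegal
(3,4): flips 1 -> legal
(3,5): no bracket -> illegal

Answer: (1,1) (1,2) (1,3) (1,4) (1,5) (3,4)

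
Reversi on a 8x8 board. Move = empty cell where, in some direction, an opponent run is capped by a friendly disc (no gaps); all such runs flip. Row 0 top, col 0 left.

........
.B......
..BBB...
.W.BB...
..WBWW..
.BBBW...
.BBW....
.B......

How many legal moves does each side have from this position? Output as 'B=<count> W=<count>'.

-- B to move --
(2,0): flips 2 -> legal
(2,1): no bracket -> illegal
(3,0): no bracket -> illegal
(3,2): flips 1 -> legal
(3,5): flips 1 -> legal
(3,6): no bracket -> illegal
(4,0): flips 1 -> legal
(4,1): flips 1 -> legal
(4,6): flips 2 -> legal
(5,5): flips 2 -> legal
(5,6): flips 1 -> legal
(6,4): flips 3 -> legal
(6,5): flips 1 -> legal
(7,2): no bracket -> illegal
(7,3): flips 1 -> legal
(7,4): flips 1 -> legal
B mobility = 12
-- W to move --
(0,0): flips 3 -> legal
(0,1): no bracket -> illegal
(0,2): no bracket -> illegal
(1,0): no bracket -> illegal
(1,2): flips 2 -> legal
(1,3): flips 5 -> legal
(1,4): flips 2 -> legal
(1,5): flips 2 -> legal
(2,0): no bracket -> illegal
(2,1): no bracket -> illegal
(2,5): no bracket -> illegal
(3,2): flips 1 -> legal
(3,5): no bracket -> illegal
(4,0): no bracket -> illegal
(4,1): flips 1 -> legal
(5,0): flips 3 -> legal
(6,0): flips 3 -> legal
(6,4): flips 1 -> legal
(7,0): no bracket -> illegal
(7,2): flips 2 -> legal
(7,3): no bracket -> illegal
W mobility = 11

Answer: B=12 W=11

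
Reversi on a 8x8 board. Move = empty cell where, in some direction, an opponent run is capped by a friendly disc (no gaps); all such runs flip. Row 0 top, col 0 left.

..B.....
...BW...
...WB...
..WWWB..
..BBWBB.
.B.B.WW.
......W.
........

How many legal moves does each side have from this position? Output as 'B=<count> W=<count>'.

-- B to move --
(0,3): no bracket -> illegal
(0,4): flips 1 -> legal
(0,5): no bracket -> illegal
(1,2): flips 2 -> legal
(1,5): flips 1 -> legal
(2,1): flips 1 -> legal
(2,2): flips 2 -> legal
(2,5): flips 1 -> legal
(3,1): flips 3 -> legal
(4,1): no bracket -> illegal
(4,7): no bracket -> illegal
(5,4): flips 2 -> legal
(5,7): no bracket -> illegal
(6,4): flips 1 -> legal
(6,5): flips 1 -> legal
(6,7): flips 1 -> legal
(7,5): no bracket -> illegal
(7,6): flips 2 -> legal
(7,7): no bracket -> illegal
B mobility = 12
-- W to move --
(0,1): no bracket -> illegal
(0,3): flips 1 -> legal
(0,4): no bracket -> illegal
(1,1): no bracket -> illegal
(1,2): flips 1 -> legal
(1,5): flips 1 -> legal
(2,2): no bracket -> illegal
(2,5): flips 3 -> legal
(2,6): flips 1 -> legal
(3,1): no bracket -> illegal
(3,6): flips 2 -> legal
(3,7): flips 1 -> legal
(4,0): no bracket -> illegal
(4,1): flips 2 -> legal
(4,7): flips 2 -> legal
(5,0): no bracket -> illegal
(5,2): flips 2 -> legal
(5,4): flips 1 -> legal
(5,7): no bracket -> illegal
(6,0): flips 2 -> legal
(6,1): no bracket -> illegal
(6,2): flips 1 -> legal
(6,3): flips 2 -> legal
(6,4): no bracket -> illegal
W mobility = 14

Answer: B=12 W=14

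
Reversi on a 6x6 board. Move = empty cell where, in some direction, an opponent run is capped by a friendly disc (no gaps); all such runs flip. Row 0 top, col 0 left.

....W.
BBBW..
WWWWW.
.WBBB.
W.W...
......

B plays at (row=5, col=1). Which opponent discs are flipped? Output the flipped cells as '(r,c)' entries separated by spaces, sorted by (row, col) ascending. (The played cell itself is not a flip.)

Answer: (4,2)

Derivation:
Dir NW: opp run (4,0), next=edge -> no flip
Dir N: first cell '.' (not opp) -> no flip
Dir NE: opp run (4,2) capped by B -> flip
Dir W: first cell '.' (not opp) -> no flip
Dir E: first cell '.' (not opp) -> no flip
Dir SW: edge -> no flip
Dir S: edge -> no flip
Dir SE: edge -> no flip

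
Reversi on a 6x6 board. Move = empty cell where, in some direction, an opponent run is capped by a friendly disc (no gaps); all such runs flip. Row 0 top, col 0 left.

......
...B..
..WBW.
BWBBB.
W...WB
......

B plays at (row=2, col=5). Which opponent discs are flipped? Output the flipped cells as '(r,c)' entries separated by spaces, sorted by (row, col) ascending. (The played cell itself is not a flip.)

Dir NW: first cell '.' (not opp) -> no flip
Dir N: first cell '.' (not opp) -> no flip
Dir NE: edge -> no flip
Dir W: opp run (2,4) capped by B -> flip
Dir E: edge -> no flip
Dir SW: first cell 'B' (not opp) -> no flip
Dir S: first cell '.' (not opp) -> no flip
Dir SE: edge -> no flip

Answer: (2,4)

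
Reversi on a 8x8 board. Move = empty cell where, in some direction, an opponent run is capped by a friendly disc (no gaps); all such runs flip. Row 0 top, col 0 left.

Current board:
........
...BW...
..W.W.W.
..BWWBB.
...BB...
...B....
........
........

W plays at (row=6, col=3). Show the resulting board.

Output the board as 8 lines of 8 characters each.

Place W at (6,3); scan 8 dirs for brackets.
Dir NW: first cell '.' (not opp) -> no flip
Dir N: opp run (5,3) (4,3) capped by W -> flip
Dir NE: first cell '.' (not opp) -> no flip
Dir W: first cell '.' (not opp) -> no flip
Dir E: first cell '.' (not opp) -> no flip
Dir SW: first cell '.' (not opp) -> no flip
Dir S: first cell '.' (not opp) -> no flip
Dir SE: first cell '.' (not opp) -> no flip
All flips: (4,3) (5,3)

Answer: ........
...BW...
..W.W.W.
..BWWBB.
...WB...
...W....
...W....
........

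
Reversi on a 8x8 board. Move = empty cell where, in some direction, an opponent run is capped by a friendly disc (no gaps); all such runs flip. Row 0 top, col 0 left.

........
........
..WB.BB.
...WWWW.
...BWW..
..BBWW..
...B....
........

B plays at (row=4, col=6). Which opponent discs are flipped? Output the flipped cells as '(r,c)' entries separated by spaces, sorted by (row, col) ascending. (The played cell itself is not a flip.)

Answer: (3,6) (4,4) (4,5)

Derivation:
Dir NW: opp run (3,5), next='.' -> no flip
Dir N: opp run (3,6) capped by B -> flip
Dir NE: first cell '.' (not opp) -> no flip
Dir W: opp run (4,5) (4,4) capped by B -> flip
Dir E: first cell '.' (not opp) -> no flip
Dir SW: opp run (5,5), next='.' -> no flip
Dir S: first cell '.' (not opp) -> no flip
Dir SE: first cell '.' (not opp) -> no flip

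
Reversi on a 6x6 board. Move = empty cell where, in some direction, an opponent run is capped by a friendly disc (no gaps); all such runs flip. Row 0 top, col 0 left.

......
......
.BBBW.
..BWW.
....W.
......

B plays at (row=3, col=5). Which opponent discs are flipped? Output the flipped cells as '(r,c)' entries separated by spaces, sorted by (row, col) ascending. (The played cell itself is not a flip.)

Answer: (3,3) (3,4)

Derivation:
Dir NW: opp run (2,4), next='.' -> no flip
Dir N: first cell '.' (not opp) -> no flip
Dir NE: edge -> no flip
Dir W: opp run (3,4) (3,3) capped by B -> flip
Dir E: edge -> no flip
Dir SW: opp run (4,4), next='.' -> no flip
Dir S: first cell '.' (not opp) -> no flip
Dir SE: edge -> no flip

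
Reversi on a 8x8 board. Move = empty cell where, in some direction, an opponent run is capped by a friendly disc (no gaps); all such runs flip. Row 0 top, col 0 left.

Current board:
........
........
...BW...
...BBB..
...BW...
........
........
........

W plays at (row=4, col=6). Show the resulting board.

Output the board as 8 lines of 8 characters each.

Place W at (4,6); scan 8 dirs for brackets.
Dir NW: opp run (3,5) capped by W -> flip
Dir N: first cell '.' (not opp) -> no flip
Dir NE: first cell '.' (not opp) -> no flip
Dir W: first cell '.' (not opp) -> no flip
Dir E: first cell '.' (not opp) -> no flip
Dir SW: first cell '.' (not opp) -> no flip
Dir S: first cell '.' (not opp) -> no flip
Dir SE: first cell '.' (not opp) -> no flip
All flips: (3,5)

Answer: ........
........
...BW...
...BBW..
...BW.W.
........
........
........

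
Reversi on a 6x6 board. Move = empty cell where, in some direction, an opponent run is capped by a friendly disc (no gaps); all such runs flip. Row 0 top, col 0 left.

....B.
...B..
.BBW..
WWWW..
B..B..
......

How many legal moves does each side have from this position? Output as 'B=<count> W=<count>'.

-- B to move --
(1,2): no bracket -> illegal
(1,4): no bracket -> illegal
(2,0): flips 1 -> legal
(2,4): flips 1 -> legal
(3,4): no bracket -> illegal
(4,1): flips 1 -> legal
(4,2): flips 1 -> legal
(4,4): flips 1 -> legal
B mobility = 5
-- W to move --
(0,2): no bracket -> illegal
(0,3): flips 1 -> legal
(0,5): no bracket -> illegal
(1,0): flips 1 -> legal
(1,1): flips 2 -> legal
(1,2): flips 2 -> legal
(1,4): no bracket -> illegal
(1,5): no bracket -> illegal
(2,0): flips 2 -> legal
(2,4): no bracket -> illegal
(3,4): no bracket -> illegal
(4,1): no bracket -> illegal
(4,2): no bracket -> illegal
(4,4): no bracket -> illegal
(5,0): flips 1 -> legal
(5,1): no bracket -> illegal
(5,2): no bracket -> illegal
(5,3): flips 1 -> legal
(5,4): flips 1 -> legal
W mobility = 8

Answer: B=5 W=8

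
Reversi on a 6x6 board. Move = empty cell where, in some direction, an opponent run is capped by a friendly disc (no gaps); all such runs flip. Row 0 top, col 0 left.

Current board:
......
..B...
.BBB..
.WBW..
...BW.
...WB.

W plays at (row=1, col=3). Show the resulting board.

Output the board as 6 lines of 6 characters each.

Answer: ......
..BW..
.BWW..
.WBW..
...BW.
...WB.

Derivation:
Place W at (1,3); scan 8 dirs for brackets.
Dir NW: first cell '.' (not opp) -> no flip
Dir N: first cell '.' (not opp) -> no flip
Dir NE: first cell '.' (not opp) -> no flip
Dir W: opp run (1,2), next='.' -> no flip
Dir E: first cell '.' (not opp) -> no flip
Dir SW: opp run (2,2) capped by W -> flip
Dir S: opp run (2,3) capped by W -> flip
Dir SE: first cell '.' (not opp) -> no flip
All flips: (2,2) (2,3)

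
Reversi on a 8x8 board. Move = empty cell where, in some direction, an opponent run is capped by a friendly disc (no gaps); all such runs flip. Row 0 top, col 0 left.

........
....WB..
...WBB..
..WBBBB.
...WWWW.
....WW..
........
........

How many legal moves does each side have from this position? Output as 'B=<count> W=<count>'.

-- B to move --
(0,3): flips 1 -> legal
(0,4): flips 1 -> legal
(0,5): no bracket -> illegal
(1,2): flips 1 -> legal
(1,3): flips 2 -> legal
(2,1): no bracket -> illegal
(2,2): flips 1 -> legal
(3,1): flips 1 -> legal
(3,7): no bracket -> illegal
(4,1): no bracket -> illegal
(4,2): no bracket -> illegal
(4,7): no bracket -> illegal
(5,2): flips 1 -> legal
(5,3): flips 2 -> legal
(5,6): flips 2 -> legal
(5,7): flips 1 -> legal
(6,3): flips 2 -> legal
(6,4): flips 2 -> legal
(6,5): flips 2 -> legal
(6,6): flips 2 -> legal
B mobility = 14
-- W to move --
(0,4): no bracket -> illegal
(0,5): flips 3 -> legal
(0,6): no bracket -> illegal
(1,3): flips 2 -> legal
(1,6): flips 3 -> legal
(2,2): flips 1 -> legal
(2,6): flips 4 -> legal
(2,7): flips 1 -> legal
(3,7): flips 4 -> legal
(4,2): no bracket -> illegal
(4,7): flips 2 -> legal
W mobility = 8

Answer: B=14 W=8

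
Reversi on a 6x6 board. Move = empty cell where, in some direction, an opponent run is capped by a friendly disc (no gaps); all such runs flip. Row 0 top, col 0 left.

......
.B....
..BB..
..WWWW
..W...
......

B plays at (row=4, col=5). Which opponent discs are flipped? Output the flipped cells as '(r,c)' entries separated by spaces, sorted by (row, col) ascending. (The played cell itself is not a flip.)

Dir NW: opp run (3,4) capped by B -> flip
Dir N: opp run (3,5), next='.' -> no flip
Dir NE: edge -> no flip
Dir W: first cell '.' (not opp) -> no flip
Dir E: edge -> no flip
Dir SW: first cell '.' (not opp) -> no flip
Dir S: first cell '.' (not opp) -> no flip
Dir SE: edge -> no flip

Answer: (3,4)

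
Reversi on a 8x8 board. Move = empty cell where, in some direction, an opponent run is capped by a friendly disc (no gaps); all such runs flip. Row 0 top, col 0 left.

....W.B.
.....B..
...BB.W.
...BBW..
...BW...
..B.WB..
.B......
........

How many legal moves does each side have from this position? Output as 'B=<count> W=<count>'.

Answer: B=7 W=7

Derivation:
-- B to move --
(0,3): no bracket -> illegal
(0,5): no bracket -> illegal
(1,3): no bracket -> illegal
(1,4): no bracket -> illegal
(1,6): no bracket -> illegal
(1,7): no bracket -> illegal
(2,5): no bracket -> illegal
(2,7): no bracket -> illegal
(3,6): flips 1 -> legal
(3,7): flips 1 -> legal
(4,5): flips 1 -> legal
(4,6): flips 1 -> legal
(5,3): flips 1 -> legal
(6,3): no bracket -> illegal
(6,4): flips 2 -> legal
(6,5): flips 1 -> legal
B mobility = 7
-- W to move --
(0,5): no bracket -> illegal
(0,7): no bracket -> illegal
(1,2): no bracket -> illegal
(1,3): flips 1 -> legal
(1,4): flips 2 -> legal
(1,6): no bracket -> illegal
(1,7): no bracket -> illegal
(2,2): flips 1 -> legal
(2,5): no bracket -> illegal
(3,2): flips 3 -> legal
(4,1): no bracket -> illegal
(4,2): flips 1 -> legal
(4,5): no bracket -> illegal
(4,6): no bracket -> illegal
(5,0): no bracket -> illegal
(5,1): no bracket -> illegal
(5,3): no bracket -> illegal
(5,6): flips 1 -> legal
(6,0): no bracket -> illegal
(6,2): no bracket -> illegal
(6,3): no bracket -> illegal
(6,4): no bracket -> illegal
(6,5): no bracket -> illegal
(6,6): flips 1 -> legal
(7,0): no bracket -> illegal
(7,1): no bracket -> illegal
(7,2): no bracket -> illegal
W mobility = 7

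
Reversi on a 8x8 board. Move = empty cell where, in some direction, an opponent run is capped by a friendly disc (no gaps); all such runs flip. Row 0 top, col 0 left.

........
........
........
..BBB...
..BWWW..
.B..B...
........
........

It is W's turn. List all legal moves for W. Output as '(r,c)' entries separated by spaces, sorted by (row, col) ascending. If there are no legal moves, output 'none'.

Answer: (2,1) (2,2) (2,3) (2,4) (2,5) (4,1) (6,3) (6,4) (6,5)

Derivation:
(2,1): flips 1 -> legal
(2,2): flips 1 -> legal
(2,3): flips 2 -> legal
(2,4): flips 1 -> legal
(2,5): flips 1 -> legal
(3,1): no bracket -> illegal
(3,5): no bracket -> illegal
(4,0): no bracket -> illegal
(4,1): flips 1 -> legal
(5,0): no bracket -> illegal
(5,2): no bracket -> illegal
(5,3): no bracket -> illegal
(5,5): no bracket -> illegal
(6,0): no bracket -> illegal
(6,1): no bracket -> illegal
(6,2): no bracket -> illegal
(6,3): flips 1 -> legal
(6,4): flips 1 -> legal
(6,5): flips 1 -> legal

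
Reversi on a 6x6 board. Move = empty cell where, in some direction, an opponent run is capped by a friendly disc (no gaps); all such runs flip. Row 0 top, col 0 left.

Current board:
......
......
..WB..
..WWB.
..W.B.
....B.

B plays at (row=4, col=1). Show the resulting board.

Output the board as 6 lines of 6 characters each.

Answer: ......
......
..WB..
..BWB.
.BW.B.
....B.

Derivation:
Place B at (4,1); scan 8 dirs for brackets.
Dir NW: first cell '.' (not opp) -> no flip
Dir N: first cell '.' (not opp) -> no flip
Dir NE: opp run (3,2) capped by B -> flip
Dir W: first cell '.' (not opp) -> no flip
Dir E: opp run (4,2), next='.' -> no flip
Dir SW: first cell '.' (not opp) -> no flip
Dir S: first cell '.' (not opp) -> no flip
Dir SE: first cell '.' (not opp) -> no flip
All flips: (3,2)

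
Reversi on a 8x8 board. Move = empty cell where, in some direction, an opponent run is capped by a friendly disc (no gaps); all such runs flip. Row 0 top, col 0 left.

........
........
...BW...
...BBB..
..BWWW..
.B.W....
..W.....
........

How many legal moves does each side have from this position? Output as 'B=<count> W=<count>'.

-- B to move --
(1,3): flips 1 -> legal
(1,4): flips 1 -> legal
(1,5): flips 1 -> legal
(2,5): flips 1 -> legal
(3,2): no bracket -> illegal
(3,6): no bracket -> illegal
(4,6): flips 3 -> legal
(5,2): flips 1 -> legal
(5,4): flips 1 -> legal
(5,5): flips 2 -> legal
(5,6): flips 1 -> legal
(6,1): no bracket -> illegal
(6,3): flips 2 -> legal
(6,4): flips 1 -> legal
(7,1): flips 3 -> legal
(7,2): no bracket -> illegal
(7,3): flips 1 -> legal
B mobility = 13
-- W to move --
(1,2): flips 2 -> legal
(1,3): flips 2 -> legal
(1,4): no bracket -> illegal
(2,2): flips 2 -> legal
(2,5): flips 2 -> legal
(2,6): flips 1 -> legal
(3,1): flips 1 -> legal
(3,2): no bracket -> illegal
(3,6): no bracket -> illegal
(4,0): flips 1 -> legal
(4,1): flips 1 -> legal
(4,6): flips 1 -> legal
(5,0): no bracket -> illegal
(5,2): no bracket -> illegal
(6,0): flips 3 -> legal
(6,1): no bracket -> illegal
W mobility = 10

Answer: B=13 W=10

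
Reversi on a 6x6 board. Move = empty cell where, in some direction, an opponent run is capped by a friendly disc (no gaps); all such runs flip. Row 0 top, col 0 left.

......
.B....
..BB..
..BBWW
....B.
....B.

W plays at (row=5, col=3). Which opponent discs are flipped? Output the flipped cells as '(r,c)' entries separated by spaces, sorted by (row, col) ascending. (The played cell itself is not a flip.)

Dir NW: first cell '.' (not opp) -> no flip
Dir N: first cell '.' (not opp) -> no flip
Dir NE: opp run (4,4) capped by W -> flip
Dir W: first cell '.' (not opp) -> no flip
Dir E: opp run (5,4), next='.' -> no flip
Dir SW: edge -> no flip
Dir S: edge -> no flip
Dir SE: edge -> no flip

Answer: (4,4)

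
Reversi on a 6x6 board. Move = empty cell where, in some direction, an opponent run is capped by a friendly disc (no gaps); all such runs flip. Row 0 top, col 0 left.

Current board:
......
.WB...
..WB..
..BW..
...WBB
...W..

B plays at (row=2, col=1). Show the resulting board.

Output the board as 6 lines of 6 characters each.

Place B at (2,1); scan 8 dirs for brackets.
Dir NW: first cell '.' (not opp) -> no flip
Dir N: opp run (1,1), next='.' -> no flip
Dir NE: first cell 'B' (not opp) -> no flip
Dir W: first cell '.' (not opp) -> no flip
Dir E: opp run (2,2) capped by B -> flip
Dir SW: first cell '.' (not opp) -> no flip
Dir S: first cell '.' (not opp) -> no flip
Dir SE: first cell 'B' (not opp) -> no flip
All flips: (2,2)

Answer: ......
.WB...
.BBB..
..BW..
...WBB
...W..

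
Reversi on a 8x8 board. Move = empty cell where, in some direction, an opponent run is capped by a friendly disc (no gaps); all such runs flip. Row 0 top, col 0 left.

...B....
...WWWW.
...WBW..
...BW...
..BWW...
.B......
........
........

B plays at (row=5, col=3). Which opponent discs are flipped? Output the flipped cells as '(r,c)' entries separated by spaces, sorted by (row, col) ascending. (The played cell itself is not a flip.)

Answer: (4,3)

Derivation:
Dir NW: first cell 'B' (not opp) -> no flip
Dir N: opp run (4,3) capped by B -> flip
Dir NE: opp run (4,4), next='.' -> no flip
Dir W: first cell '.' (not opp) -> no flip
Dir E: first cell '.' (not opp) -> no flip
Dir SW: first cell '.' (not opp) -> no flip
Dir S: first cell '.' (not opp) -> no flip
Dir SE: first cell '.' (not opp) -> no flip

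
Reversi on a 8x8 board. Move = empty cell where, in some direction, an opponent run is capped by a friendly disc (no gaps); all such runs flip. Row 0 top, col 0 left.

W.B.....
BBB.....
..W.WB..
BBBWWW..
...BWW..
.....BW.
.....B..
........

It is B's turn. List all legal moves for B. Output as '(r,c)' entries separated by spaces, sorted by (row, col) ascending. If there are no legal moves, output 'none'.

Answer: (1,3) (2,3) (3,6) (4,6) (4,7) (5,7)

Derivation:
(0,1): no bracket -> illegal
(1,3): flips 1 -> legal
(1,4): no bracket -> illegal
(1,5): no bracket -> illegal
(2,1): no bracket -> illegal
(2,3): flips 2 -> legal
(2,6): no bracket -> illegal
(3,6): flips 3 -> legal
(4,2): no bracket -> illegal
(4,6): flips 2 -> legal
(4,7): flips 1 -> legal
(5,3): no bracket -> illegal
(5,4): no bracket -> illegal
(5,7): flips 1 -> legal
(6,6): no bracket -> illegal
(6,7): no bracket -> illegal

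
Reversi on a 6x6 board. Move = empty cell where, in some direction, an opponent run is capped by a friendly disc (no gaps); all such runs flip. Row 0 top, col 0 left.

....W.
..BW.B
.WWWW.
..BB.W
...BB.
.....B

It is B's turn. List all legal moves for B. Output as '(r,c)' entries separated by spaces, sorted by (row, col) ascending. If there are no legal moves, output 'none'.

(0,2): no bracket -> illegal
(0,3): flips 2 -> legal
(0,5): no bracket -> illegal
(1,0): flips 1 -> legal
(1,1): flips 1 -> legal
(1,4): flips 2 -> legal
(2,0): no bracket -> illegal
(2,5): no bracket -> illegal
(3,0): flips 1 -> legal
(3,1): no bracket -> illegal
(3,4): flips 1 -> legal
(4,5): no bracket -> illegal

Answer: (0,3) (1,0) (1,1) (1,4) (3,0) (3,4)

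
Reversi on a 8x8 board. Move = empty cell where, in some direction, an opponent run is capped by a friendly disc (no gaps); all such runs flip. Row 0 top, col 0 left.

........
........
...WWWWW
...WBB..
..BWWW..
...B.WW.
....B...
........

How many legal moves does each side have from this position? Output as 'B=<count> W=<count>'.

-- B to move --
(1,2): flips 1 -> legal
(1,3): flips 4 -> legal
(1,4): flips 1 -> legal
(1,5): flips 3 -> legal
(1,6): flips 1 -> legal
(1,7): flips 1 -> legal
(2,2): no bracket -> illegal
(3,2): flips 1 -> legal
(3,6): no bracket -> illegal
(3,7): no bracket -> illegal
(4,6): flips 4 -> legal
(4,7): no bracket -> illegal
(5,2): flips 1 -> legal
(5,4): flips 1 -> legal
(5,7): no bracket -> illegal
(6,5): flips 2 -> legal
(6,6): no bracket -> illegal
(6,7): flips 2 -> legal
B mobility = 12
-- W to move --
(3,1): no bracket -> illegal
(3,2): no bracket -> illegal
(3,6): flips 2 -> legal
(4,1): flips 1 -> legal
(4,6): flips 1 -> legal
(5,1): flips 1 -> legal
(5,2): no bracket -> illegal
(5,4): no bracket -> illegal
(6,2): flips 1 -> legal
(6,3): flips 1 -> legal
(6,5): no bracket -> illegal
(7,3): flips 1 -> legal
(7,4): no bracket -> illegal
(7,5): no bracket -> illegal
W mobility = 7

Answer: B=12 W=7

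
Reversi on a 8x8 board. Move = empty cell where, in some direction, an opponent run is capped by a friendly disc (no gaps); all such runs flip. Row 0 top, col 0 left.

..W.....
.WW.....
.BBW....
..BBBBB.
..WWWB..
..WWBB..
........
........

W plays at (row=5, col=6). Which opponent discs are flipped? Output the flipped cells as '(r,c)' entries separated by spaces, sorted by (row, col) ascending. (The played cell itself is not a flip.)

Answer: (3,4) (4,5) (5,4) (5,5)

Derivation:
Dir NW: opp run (4,5) (3,4) capped by W -> flip
Dir N: first cell '.' (not opp) -> no flip
Dir NE: first cell '.' (not opp) -> no flip
Dir W: opp run (5,5) (5,4) capped by W -> flip
Dir E: first cell '.' (not opp) -> no flip
Dir SW: first cell '.' (not opp) -> no flip
Dir S: first cell '.' (not opp) -> no flip
Dir SE: first cell '.' (not opp) -> no flip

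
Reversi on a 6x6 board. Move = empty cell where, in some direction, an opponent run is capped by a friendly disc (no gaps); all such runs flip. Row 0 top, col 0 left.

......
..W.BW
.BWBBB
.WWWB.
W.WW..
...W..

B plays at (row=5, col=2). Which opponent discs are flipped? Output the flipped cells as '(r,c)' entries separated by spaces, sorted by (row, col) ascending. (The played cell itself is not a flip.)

Dir NW: first cell '.' (not opp) -> no flip
Dir N: opp run (4,2) (3,2) (2,2) (1,2), next='.' -> no flip
Dir NE: opp run (4,3) capped by B -> flip
Dir W: first cell '.' (not opp) -> no flip
Dir E: opp run (5,3), next='.' -> no flip
Dir SW: edge -> no flip
Dir S: edge -> no flip
Dir SE: edge -> no flip

Answer: (4,3)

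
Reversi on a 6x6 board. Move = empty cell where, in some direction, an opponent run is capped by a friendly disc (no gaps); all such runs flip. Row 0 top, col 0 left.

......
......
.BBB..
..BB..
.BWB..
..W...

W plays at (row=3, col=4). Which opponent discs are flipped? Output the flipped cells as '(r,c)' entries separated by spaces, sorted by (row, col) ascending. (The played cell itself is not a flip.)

Answer: (4,3)

Derivation:
Dir NW: opp run (2,3), next='.' -> no flip
Dir N: first cell '.' (not opp) -> no flip
Dir NE: first cell '.' (not opp) -> no flip
Dir W: opp run (3,3) (3,2), next='.' -> no flip
Dir E: first cell '.' (not opp) -> no flip
Dir SW: opp run (4,3) capped by W -> flip
Dir S: first cell '.' (not opp) -> no flip
Dir SE: first cell '.' (not opp) -> no flip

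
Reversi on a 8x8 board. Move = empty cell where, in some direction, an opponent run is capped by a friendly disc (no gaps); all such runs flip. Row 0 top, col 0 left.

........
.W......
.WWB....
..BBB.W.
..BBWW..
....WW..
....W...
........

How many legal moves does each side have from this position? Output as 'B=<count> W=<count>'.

Answer: B=9 W=4

Derivation:
-- B to move --
(0,0): flips 2 -> legal
(0,1): no bracket -> illegal
(0,2): no bracket -> illegal
(1,0): flips 1 -> legal
(1,2): flips 1 -> legal
(1,3): no bracket -> illegal
(2,0): flips 2 -> legal
(2,5): no bracket -> illegal
(2,6): no bracket -> illegal
(2,7): no bracket -> illegal
(3,0): no bracket -> illegal
(3,1): no bracket -> illegal
(3,5): no bracket -> illegal
(3,7): no bracket -> illegal
(4,6): flips 2 -> legal
(4,7): no bracket -> illegal
(5,3): no bracket -> illegal
(5,6): flips 1 -> legal
(6,3): no bracket -> illegal
(6,5): flips 1 -> legal
(6,6): flips 2 -> legal
(7,3): no bracket -> illegal
(7,4): flips 3 -> legal
(7,5): no bracket -> illegal
B mobility = 9
-- W to move --
(1,2): flips 2 -> legal
(1,3): no bracket -> illegal
(1,4): no bracket -> illegal
(2,4): flips 2 -> legal
(2,5): no bracket -> illegal
(3,1): no bracket -> illegal
(3,5): no bracket -> illegal
(4,1): flips 2 -> legal
(5,1): no bracket -> illegal
(5,2): flips 2 -> legal
(5,3): no bracket -> illegal
W mobility = 4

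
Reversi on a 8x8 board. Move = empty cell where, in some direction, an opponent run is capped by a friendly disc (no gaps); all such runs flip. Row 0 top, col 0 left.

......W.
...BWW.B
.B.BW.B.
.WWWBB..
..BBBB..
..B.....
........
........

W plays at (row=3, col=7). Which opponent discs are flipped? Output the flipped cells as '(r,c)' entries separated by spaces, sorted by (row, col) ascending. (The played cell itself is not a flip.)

Answer: (2,6)

Derivation:
Dir NW: opp run (2,6) capped by W -> flip
Dir N: first cell '.' (not opp) -> no flip
Dir NE: edge -> no flip
Dir W: first cell '.' (not opp) -> no flip
Dir E: edge -> no flip
Dir SW: first cell '.' (not opp) -> no flip
Dir S: first cell '.' (not opp) -> no flip
Dir SE: edge -> no flip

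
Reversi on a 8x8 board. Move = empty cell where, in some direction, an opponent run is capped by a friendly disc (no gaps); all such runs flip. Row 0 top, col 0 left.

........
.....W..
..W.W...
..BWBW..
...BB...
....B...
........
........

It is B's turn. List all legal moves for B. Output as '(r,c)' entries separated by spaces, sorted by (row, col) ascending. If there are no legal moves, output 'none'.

Answer: (1,1) (1,2) (1,4) (2,3) (2,6) (3,6)

Derivation:
(0,4): no bracket -> illegal
(0,5): no bracket -> illegal
(0,6): no bracket -> illegal
(1,1): flips 2 -> legal
(1,2): flips 1 -> legal
(1,3): no bracket -> illegal
(1,4): flips 1 -> legal
(1,6): no bracket -> illegal
(2,1): no bracket -> illegal
(2,3): flips 1 -> legal
(2,5): no bracket -> illegal
(2,6): flips 1 -> legal
(3,1): no bracket -> illegal
(3,6): flips 1 -> legal
(4,2): no bracket -> illegal
(4,5): no bracket -> illegal
(4,6): no bracket -> illegal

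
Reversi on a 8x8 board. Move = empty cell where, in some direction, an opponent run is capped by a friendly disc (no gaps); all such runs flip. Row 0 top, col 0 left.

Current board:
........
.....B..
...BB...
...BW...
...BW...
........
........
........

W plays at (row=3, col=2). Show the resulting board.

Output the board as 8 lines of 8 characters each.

Place W at (3,2); scan 8 dirs for brackets.
Dir NW: first cell '.' (not opp) -> no flip
Dir N: first cell '.' (not opp) -> no flip
Dir NE: opp run (2,3), next='.' -> no flip
Dir W: first cell '.' (not opp) -> no flip
Dir E: opp run (3,3) capped by W -> flip
Dir SW: first cell '.' (not opp) -> no flip
Dir S: first cell '.' (not opp) -> no flip
Dir SE: opp run (4,3), next='.' -> no flip
All flips: (3,3)

Answer: ........
.....B..
...BB...
..WWW...
...BW...
........
........
........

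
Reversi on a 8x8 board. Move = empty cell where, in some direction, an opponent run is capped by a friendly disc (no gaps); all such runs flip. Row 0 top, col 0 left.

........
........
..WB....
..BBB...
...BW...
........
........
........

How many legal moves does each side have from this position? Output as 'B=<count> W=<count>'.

-- B to move --
(1,1): flips 1 -> legal
(1,2): flips 1 -> legal
(1,3): no bracket -> illegal
(2,1): flips 1 -> legal
(3,1): no bracket -> illegal
(3,5): no bracket -> illegal
(4,5): flips 1 -> legal
(5,3): no bracket -> illegal
(5,4): flips 1 -> legal
(5,5): flips 1 -> legal
B mobility = 6
-- W to move --
(1,2): no bracket -> illegal
(1,3): no bracket -> illegal
(1,4): no bracket -> illegal
(2,1): no bracket -> illegal
(2,4): flips 2 -> legal
(2,5): no bracket -> illegal
(3,1): no bracket -> illegal
(3,5): no bracket -> illegal
(4,1): no bracket -> illegal
(4,2): flips 2 -> legal
(4,5): no bracket -> illegal
(5,2): no bracket -> illegal
(5,3): no bracket -> illegal
(5,4): no bracket -> illegal
W mobility = 2

Answer: B=6 W=2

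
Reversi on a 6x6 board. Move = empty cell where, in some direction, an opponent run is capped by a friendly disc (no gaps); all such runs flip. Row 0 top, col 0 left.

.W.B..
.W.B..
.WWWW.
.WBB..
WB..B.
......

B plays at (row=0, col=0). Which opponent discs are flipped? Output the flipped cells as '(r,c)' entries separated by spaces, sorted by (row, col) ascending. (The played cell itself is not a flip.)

Answer: (1,1) (2,2)

Derivation:
Dir NW: edge -> no flip
Dir N: edge -> no flip
Dir NE: edge -> no flip
Dir W: edge -> no flip
Dir E: opp run (0,1), next='.' -> no flip
Dir SW: edge -> no flip
Dir S: first cell '.' (not opp) -> no flip
Dir SE: opp run (1,1) (2,2) capped by B -> flip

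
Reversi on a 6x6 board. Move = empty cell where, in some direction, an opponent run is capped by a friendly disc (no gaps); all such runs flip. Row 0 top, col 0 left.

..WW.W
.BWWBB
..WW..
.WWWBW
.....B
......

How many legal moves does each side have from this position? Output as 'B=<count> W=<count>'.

Answer: B=5 W=5

Derivation:
-- B to move --
(0,1): flips 2 -> legal
(0,4): no bracket -> illegal
(2,0): no bracket -> illegal
(2,1): no bracket -> illegal
(2,4): no bracket -> illegal
(2,5): flips 1 -> legal
(3,0): flips 3 -> legal
(4,0): no bracket -> illegal
(4,1): flips 2 -> legal
(4,2): no bracket -> illegal
(4,3): no bracket -> illegal
(4,4): flips 2 -> legal
B mobility = 5
-- W to move --
(0,0): flips 1 -> legal
(0,1): no bracket -> illegal
(0,4): no bracket -> illegal
(1,0): flips 1 -> legal
(2,0): flips 1 -> legal
(2,1): no bracket -> illegal
(2,4): no bracket -> illegal
(2,5): flips 2 -> legal
(4,3): no bracket -> illegal
(4,4): no bracket -> illegal
(5,4): no bracket -> illegal
(5,5): flips 1 -> legal
W mobility = 5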